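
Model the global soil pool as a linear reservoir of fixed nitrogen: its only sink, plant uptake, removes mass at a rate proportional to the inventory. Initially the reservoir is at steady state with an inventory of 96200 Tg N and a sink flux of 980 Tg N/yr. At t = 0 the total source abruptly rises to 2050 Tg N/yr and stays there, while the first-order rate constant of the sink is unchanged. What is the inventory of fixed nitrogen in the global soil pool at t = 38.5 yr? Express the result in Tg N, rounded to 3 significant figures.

The sink rate constant is k = F₀/M₀ = 980/96200 = 0.01019 yr⁻¹.
Solving dM/dt = F₁ − kM with M(0) = M₀ gives M(t) = F₁/k + (M₀ − F₁/k)·e^(−kt).
F₁/k = 2050/0.01019 = 201230 Tg N; kt = 0.01019 × 38.5 = 0.3922, e^(−kt) = 0.6756.
M(38.5) = 201230 + (96200 − 201230) × 0.6756 = 201230 − 70960 = 130280 Tg N.

130000 Tg N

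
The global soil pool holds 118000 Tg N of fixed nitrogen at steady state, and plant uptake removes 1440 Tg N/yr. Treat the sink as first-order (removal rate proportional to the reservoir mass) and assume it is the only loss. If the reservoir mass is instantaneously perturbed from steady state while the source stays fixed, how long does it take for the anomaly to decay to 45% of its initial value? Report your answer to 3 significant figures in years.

For a linear reservoir the anomaly decays as exp(−t/τ) with τ = M/F = 118000/1440 = 81.94 yr.
exp(−t/τ) = 0.45 ⇒ t = −τ ln(0.45) = 81.94 × 0.7985 = 65.43 yr.

65.4 yr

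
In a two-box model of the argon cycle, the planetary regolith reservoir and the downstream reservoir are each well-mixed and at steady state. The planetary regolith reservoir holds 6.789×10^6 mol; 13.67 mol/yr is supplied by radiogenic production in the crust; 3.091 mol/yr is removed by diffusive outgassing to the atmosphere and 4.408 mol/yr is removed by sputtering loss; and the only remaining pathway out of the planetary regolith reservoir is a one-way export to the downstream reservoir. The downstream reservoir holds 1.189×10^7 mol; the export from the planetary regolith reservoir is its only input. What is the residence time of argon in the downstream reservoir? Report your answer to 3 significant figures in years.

1.93×10^6 yr

Balance the planetary regolith reservoir: ΣF_in = 13.670 mol/yr.
Export to the downstream reservoir = ΣF_in − (3.091 + 4.408) = 6.1710 mol/yr.
At steady state the output of the downstream reservoir equals its input, 6.1710 mol/yr.
τ = M / F = 1.189×10^7 / 6.1710 = 1.927×10^6 yr.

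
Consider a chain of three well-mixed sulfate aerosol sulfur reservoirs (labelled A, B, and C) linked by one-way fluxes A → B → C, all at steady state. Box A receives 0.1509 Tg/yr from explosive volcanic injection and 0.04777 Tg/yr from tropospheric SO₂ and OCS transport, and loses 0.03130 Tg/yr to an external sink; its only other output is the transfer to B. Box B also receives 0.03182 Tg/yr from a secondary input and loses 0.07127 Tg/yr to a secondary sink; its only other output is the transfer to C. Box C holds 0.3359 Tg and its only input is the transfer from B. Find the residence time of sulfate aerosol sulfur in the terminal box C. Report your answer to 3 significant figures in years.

Box A: F(A→B) = (0.1509 + 0.04777) − 0.03130 = 0.16737 Tg/yr.
Box B: F(B→C) = (0.16737 + 0.03182) − 0.07127 = 0.12792 Tg/yr.
Box C throughput = its input = 0.12792 Tg/yr; τ = 0.3359 / 0.12792 = 2.626 yr.

2.63 yr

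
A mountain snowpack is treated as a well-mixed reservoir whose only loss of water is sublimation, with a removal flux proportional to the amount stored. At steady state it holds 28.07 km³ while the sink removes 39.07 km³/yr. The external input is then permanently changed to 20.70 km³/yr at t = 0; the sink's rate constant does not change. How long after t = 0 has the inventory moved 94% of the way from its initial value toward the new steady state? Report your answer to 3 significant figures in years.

2.02 yr

τ = M₀/F₀ = 28.07/39.07 = 0.7185 yr.
The remaining gap fraction is e^(−t/τ); 94% covered ⇒ e^(−t/τ) = 0.0600.
t = −τ ln(0.0600) = 0.7185 × 2.813 = 2.021 yr.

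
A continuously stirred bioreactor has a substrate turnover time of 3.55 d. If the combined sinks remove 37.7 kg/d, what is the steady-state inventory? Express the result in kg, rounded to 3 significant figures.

τ = M/F ⇒ M = τ × F = 3.55 × 37.7 = 133.8 kg.

134 kg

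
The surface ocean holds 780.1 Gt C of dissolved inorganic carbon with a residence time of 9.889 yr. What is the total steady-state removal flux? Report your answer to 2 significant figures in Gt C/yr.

F = M / τ = 780.1 / 9.889 = 78.89 Gt C/yr.

79 Gt C/yr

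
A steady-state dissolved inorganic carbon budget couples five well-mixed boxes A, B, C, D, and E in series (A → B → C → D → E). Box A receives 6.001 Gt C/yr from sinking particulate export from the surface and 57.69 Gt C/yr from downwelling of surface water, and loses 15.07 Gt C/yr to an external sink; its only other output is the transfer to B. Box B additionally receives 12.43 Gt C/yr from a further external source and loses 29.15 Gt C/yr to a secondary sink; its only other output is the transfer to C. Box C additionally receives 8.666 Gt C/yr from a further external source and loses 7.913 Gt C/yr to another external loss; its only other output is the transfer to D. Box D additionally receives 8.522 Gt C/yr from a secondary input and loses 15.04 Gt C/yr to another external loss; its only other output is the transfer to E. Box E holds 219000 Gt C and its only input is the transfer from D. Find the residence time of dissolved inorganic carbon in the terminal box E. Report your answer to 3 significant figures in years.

8380 yr

Box A: F(A→B) = (6.001 + 57.69) − 15.07 = 48.621 Gt C/yr.
Box B: F(B→C) = (48.621 + 12.43) − 29.15 = 31.901 Gt C/yr.
Box C: F(C→D) = (31.901 + 8.666) − 7.913 = 32.654 Gt C/yr.
Box D: F(D→E) = (32.654 + 8.522) − 15.04 = 26.136 Gt C/yr.
Box E throughput = its input = 26.136 Gt C/yr; τ = 219000 / 26.136 = 8379 yr.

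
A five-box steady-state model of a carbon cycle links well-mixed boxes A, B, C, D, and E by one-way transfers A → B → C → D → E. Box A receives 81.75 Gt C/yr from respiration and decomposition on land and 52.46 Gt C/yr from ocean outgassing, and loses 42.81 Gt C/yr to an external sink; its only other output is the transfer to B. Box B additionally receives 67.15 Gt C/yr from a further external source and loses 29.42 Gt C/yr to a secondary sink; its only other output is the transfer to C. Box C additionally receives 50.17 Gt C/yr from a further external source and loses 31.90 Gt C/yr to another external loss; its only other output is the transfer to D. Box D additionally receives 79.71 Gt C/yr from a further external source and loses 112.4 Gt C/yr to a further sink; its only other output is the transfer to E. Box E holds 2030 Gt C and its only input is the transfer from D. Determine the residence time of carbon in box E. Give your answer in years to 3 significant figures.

17.7 yr

Box A: F(A→B) = (81.75 + 52.46) − 42.81 = 91.400 Gt C/yr.
Box B: F(B→C) = (91.400 + 67.15) − 29.42 = 129.13 Gt C/yr.
Box C: F(C→D) = (129.13 + 50.17) − 31.90 = 147.40 Gt C/yr.
Box D: F(D→E) = (147.40 + 79.71) − 112.4 = 114.71 Gt C/yr.
Box E throughput = its input = 114.71 Gt C/yr; τ = 2030 / 114.71 = 17.70 yr.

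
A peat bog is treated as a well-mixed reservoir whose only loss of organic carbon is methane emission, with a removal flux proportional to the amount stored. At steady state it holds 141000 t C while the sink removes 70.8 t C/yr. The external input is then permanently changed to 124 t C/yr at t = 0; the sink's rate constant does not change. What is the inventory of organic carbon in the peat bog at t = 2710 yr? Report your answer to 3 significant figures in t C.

τ = M₀/F₀ = 141000/70.8 = 1992 yr; rate constant k = 1/τ.
New steady state M_∞ = F₁/k = F₁·τ = 124 × 1992 = 246950 t C.
M(t) = M_∞ + (M₀ − M_∞)·e^(−t/τ); t/τ = 2710/1992 = 1.361, so e^(−t/τ) = 0.2565.
M(t) = 246950 − 105900 × 0.2565 = 219780 t C.

220000 t C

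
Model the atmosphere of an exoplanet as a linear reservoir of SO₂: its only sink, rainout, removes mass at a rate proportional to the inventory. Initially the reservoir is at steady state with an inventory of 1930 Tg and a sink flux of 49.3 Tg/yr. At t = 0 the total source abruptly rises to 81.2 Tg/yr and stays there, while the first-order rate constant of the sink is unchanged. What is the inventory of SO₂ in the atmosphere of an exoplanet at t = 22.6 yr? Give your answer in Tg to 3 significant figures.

τ = M₀/F₀ = 1930/49.3 = 39.15 yr; rate constant k = 1/τ.
New steady state M_∞ = F₁/k = F₁·τ = 81.2 × 39.15 = 3178.8 Tg.
M(t) = M_∞ + (M₀ − M_∞)·e^(−t/τ); t/τ = 22.6/39.15 = 0.5773, so e^(−t/τ) = 0.5614.
M(t) = 3178.8 − 1249 × 0.5614 = 2477.7 Tg.

2480 Tg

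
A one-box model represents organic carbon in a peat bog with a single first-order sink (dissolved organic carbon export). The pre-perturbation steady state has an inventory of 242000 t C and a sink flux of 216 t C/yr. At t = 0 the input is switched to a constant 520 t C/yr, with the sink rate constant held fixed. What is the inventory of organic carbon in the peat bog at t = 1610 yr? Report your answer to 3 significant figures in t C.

502000 t C

Residence time τ = M₀/F₀ = 1120 yr. The eventual steady state is M_∞ = M₀·(F₁/F₀) = 242000 × 520/216 = 582590 t C.
The anomaly ΔM(t) = M(t) − M_∞ decays as ΔM₀·e^(−t/τ) with ΔM₀ = 242000 − 582590 = −340600 t C.
At t = 1610 yr, e^(−t/τ) = e^(−1.437) = 0.2376, so ΔM = −80940 t C and M = 582590 − 80940 = 501660 t C.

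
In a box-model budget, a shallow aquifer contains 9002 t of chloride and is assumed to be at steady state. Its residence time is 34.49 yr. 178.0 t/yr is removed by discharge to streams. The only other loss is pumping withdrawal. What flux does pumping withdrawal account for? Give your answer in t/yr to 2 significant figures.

83 t/yr

Total removal F = M/τ = 9002 / 34.49 = 261.0 t/yr.
Pumping withdrawal = F − (178.0) = 261.0 − 178.0 = 83.00 t/yr.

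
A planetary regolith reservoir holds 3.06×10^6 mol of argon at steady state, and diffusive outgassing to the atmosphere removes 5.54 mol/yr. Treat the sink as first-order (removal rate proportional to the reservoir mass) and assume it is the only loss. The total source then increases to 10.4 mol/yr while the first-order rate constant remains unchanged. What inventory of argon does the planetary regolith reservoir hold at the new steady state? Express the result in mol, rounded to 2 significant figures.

Rate constant k = F/M = 5.54 / 3.06×10^6 = 1.810×10^-6 yr⁻¹.
At the new steady state, source = k·M_new ⇒ M_new = 10.4 / 1.810×10^-6 = 5.744×10^6 mol.
(Equivalently M_new = M × F_new/F_old = 3.06×10^6 × 10.4/5.54.)

5.7×10^6 mol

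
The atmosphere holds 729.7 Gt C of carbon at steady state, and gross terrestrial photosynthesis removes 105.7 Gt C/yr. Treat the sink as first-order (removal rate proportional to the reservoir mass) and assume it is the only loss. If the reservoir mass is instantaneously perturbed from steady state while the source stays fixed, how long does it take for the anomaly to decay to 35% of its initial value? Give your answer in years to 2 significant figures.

7.2 yr

For a linear reservoir the anomaly decays as exp(−t/τ) with τ = M/F = 729.7/105.7 = 6.904 yr.
exp(−t/τ) = 0.35 ⇒ t = −τ ln(0.35) = 6.904 × 1.050 = 7.247 yr.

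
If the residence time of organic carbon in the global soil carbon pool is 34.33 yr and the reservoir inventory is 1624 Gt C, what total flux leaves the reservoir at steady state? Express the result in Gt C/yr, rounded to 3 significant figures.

47.3 Gt C/yr

F = M / τ = 1624 / 34.33 = 47.31 Gt C/yr.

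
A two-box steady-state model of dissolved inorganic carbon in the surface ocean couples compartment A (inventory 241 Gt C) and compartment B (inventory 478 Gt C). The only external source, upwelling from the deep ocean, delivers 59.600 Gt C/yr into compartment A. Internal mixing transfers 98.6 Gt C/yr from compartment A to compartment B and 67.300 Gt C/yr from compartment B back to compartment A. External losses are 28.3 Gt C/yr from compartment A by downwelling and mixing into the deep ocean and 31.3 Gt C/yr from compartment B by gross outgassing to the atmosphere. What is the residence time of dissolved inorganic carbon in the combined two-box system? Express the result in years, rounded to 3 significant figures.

12.1 yr

Residence time in the combined system uses the total inventory and the total *external* removal — internal exchanges between the two boxes cancel.
M_total = 241 + 478 = 719.00 Gt C.
ΣF_external_out = 28.3 + 31.3 = 59.600 Gt C/yr.
τ = M_total / ΣF_ext = 719.00 / 59.600 = 12.06 yr.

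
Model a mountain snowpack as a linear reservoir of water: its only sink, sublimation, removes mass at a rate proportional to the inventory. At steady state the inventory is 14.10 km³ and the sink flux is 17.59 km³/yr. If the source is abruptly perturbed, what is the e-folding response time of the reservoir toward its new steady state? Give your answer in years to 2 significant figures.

For a linear reservoir the response time equals the residence time τ = M/F.
τ = 14.10 / 17.59 = 0.8016 yr.

0.80 yr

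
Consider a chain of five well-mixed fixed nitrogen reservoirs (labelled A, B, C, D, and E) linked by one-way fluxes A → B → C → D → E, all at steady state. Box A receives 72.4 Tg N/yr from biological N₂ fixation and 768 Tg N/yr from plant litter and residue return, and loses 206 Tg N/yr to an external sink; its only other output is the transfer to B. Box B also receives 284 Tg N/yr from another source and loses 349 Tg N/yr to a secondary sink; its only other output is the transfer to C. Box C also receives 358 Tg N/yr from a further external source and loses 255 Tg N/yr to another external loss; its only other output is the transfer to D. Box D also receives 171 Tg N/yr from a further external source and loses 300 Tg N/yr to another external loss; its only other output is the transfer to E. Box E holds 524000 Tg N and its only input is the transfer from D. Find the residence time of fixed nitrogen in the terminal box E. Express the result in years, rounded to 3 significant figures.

964 yr

Box A: F(A→B) = (72.4 + 768) − 206 = 634.40 Tg N/yr.
Box B: F(B→C) = (634.40 + 284) − 349 = 569.40 Tg N/yr.
Box C: F(C→D) = (569.40 + 358) − 255 = 672.40 Tg N/yr.
Box D: F(D→E) = (672.40 + 171) − 300 = 543.40 Tg N/yr.
Box E throughput = its input = 543.40 Tg N/yr; τ = 524000 / 543.40 = 964.3 yr.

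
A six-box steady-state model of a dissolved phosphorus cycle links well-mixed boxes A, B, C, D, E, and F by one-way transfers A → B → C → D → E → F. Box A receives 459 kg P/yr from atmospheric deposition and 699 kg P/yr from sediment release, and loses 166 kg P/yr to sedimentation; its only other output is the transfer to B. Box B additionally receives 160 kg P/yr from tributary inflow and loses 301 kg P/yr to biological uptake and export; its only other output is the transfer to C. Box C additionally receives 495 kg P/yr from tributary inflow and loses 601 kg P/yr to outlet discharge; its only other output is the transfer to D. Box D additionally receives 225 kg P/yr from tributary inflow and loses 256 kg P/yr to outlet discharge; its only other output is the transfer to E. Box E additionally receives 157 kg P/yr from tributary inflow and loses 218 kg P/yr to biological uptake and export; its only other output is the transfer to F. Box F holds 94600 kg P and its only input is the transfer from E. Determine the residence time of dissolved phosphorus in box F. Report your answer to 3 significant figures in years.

145 yr

Box A: F(A→B) = (459 + 699) − 166 = 992.00 kg P/yr.
Box B: F(B→C) = (992.00 + 160) − 301 = 851.00 kg P/yr.
Box C: F(C→D) = (851.00 + 495) − 601 = 745.00 kg P/yr.
Box D: F(D→E) = (745.00 + 225) − 256 = 714.00 kg P/yr.
Box E: F(E→F) = (714.00 + 157) − 218 = 653.00 kg P/yr.
Box F throughput = its input = 653.00 kg P/yr; τ = 94600 / 653.00 = 144.9 yr.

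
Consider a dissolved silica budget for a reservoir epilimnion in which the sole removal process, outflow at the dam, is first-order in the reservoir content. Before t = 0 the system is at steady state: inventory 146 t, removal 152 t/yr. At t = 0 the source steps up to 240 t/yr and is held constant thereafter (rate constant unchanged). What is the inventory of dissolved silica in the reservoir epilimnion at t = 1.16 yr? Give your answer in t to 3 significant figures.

205 t

τ = M₀/F₀ = 146/152 = 0.9605 yr; rate constant k = 1/τ.
New steady state M_∞ = F₁/k = F₁·τ = 240 × 0.9605 = 230.53 t.
M(t) = M_∞ + (M₀ − M_∞)·e^(−t/τ); t/τ = 1.16/0.9605 = 1.208, so e^(−t/τ) = 0.2989.
M(t) = 230.53 − 84.53 × 0.2989 = 205.26 t.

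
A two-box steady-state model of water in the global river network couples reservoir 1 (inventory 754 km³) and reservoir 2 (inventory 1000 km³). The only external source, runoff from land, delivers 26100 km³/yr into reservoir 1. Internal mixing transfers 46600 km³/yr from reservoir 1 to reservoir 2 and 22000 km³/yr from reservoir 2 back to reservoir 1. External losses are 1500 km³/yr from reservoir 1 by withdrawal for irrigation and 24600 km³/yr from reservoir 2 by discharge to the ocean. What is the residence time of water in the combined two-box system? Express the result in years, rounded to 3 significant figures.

0.0672 yr

Treat the two boxes together as one reservoir: the mixing fluxes between them are internal recycling, so τ = ΣM / Σ(external losses).
M_total = 754 + 1000 = 1754.0 km³.
ΣF_external_out = 1500 + 24600 = 26100 km³/yr.
τ = M_total / ΣF_ext = 1754.0 / 26100 = 0.06720 yr.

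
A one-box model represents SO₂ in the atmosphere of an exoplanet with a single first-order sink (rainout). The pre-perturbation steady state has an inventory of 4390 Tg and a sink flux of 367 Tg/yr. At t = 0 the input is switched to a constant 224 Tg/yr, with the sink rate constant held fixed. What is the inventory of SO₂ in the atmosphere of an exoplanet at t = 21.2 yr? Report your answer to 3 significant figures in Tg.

τ = M₀/F₀ = 4390/367 = 11.96 yr; rate constant k = 1/τ.
New steady state M_∞ = F₁/k = F₁·τ = 224 × 11.96 = 2679.5 Tg.
M(t) = M_∞ + (M₀ − M_∞)·e^(−t/τ); t/τ = 21.2/11.96 = 1.772, so e^(−t/τ) = 0.1699.
M(t) = 2679.5 + 1711 × 0.1699 = 2970.1 Tg.

2970 Tg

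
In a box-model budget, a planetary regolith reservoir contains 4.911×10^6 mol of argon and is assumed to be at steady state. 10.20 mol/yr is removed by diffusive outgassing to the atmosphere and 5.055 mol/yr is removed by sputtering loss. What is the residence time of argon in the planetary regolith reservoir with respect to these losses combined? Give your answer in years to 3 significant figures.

322000 yr

Total removal = 10.20 + 5.055 = 15.255 mol/yr.
τ = M / ΣF_out = 4.911×10^6 / 15.255 = 321900 yr.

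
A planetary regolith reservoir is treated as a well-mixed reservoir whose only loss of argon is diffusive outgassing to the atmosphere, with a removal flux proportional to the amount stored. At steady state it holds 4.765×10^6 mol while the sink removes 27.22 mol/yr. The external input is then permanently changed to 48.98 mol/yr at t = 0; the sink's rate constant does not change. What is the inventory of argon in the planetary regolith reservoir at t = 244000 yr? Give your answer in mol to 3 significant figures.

The sink rate constant is k = F₀/M₀ = 27.22/4.765×10^6 = 5.712×10^-6 yr⁻¹.
Solving dM/dt = F₁ − kM with M(0) = M₀ gives M(t) = F₁/k + (M₀ − F₁/k)·e^(−kt).
F₁/k = 48.98/5.712×10^-6 = 8.5742×10^6 mol; kt = 5.712×10^-6 × 244000 = 1.394, e^(−kt) = 0.2481.
M(244000) = 8.5742×10^6 + (4.765×10^6 − 8.5742×10^6) × 0.2481 = 8.5742×10^6 − 945100 = 7.6291×10^6 mol.

7.63×10^6 mol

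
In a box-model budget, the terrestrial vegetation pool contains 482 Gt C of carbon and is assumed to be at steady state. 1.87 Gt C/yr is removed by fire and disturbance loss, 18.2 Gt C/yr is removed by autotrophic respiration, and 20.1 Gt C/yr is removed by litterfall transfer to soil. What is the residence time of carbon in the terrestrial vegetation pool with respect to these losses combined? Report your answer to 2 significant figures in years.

Total removal = 1.870 + 18.20 + 20.10 = 40.170 Gt C/yr.
τ = M / ΣF_out = 482 / 40.170 = 12.00 yr.

12 yr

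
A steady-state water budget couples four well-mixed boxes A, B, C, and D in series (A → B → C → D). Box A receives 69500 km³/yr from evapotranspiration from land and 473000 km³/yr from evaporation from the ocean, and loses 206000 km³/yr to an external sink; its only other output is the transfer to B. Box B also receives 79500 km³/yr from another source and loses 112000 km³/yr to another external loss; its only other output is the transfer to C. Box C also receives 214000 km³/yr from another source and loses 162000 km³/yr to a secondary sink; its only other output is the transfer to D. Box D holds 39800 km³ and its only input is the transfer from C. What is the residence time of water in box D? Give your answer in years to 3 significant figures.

Box A: F(A→B) = (69500 + 473000) − 206000 = 336500 km³/yr.
Box B: F(B→C) = (336500 + 79500) − 112000 = 304000 km³/yr.
Box C: F(C→D) = (304000 + 214000) − 162000 = 356000 km³/yr.
Box D throughput = its input = 356000 km³/yr; τ = 39800 / 356000 = 0.1118 yr.

0.112 yr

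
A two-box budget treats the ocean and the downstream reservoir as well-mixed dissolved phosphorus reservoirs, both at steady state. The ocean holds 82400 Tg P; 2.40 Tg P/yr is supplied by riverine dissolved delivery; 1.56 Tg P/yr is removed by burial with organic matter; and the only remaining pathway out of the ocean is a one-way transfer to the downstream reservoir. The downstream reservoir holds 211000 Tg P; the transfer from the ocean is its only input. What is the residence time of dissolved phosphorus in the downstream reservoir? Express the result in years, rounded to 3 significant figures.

251000 yr

Balance the ocean: ΣF_in = 2.4000 Tg P/yr.
Transfer to the downstream reservoir = ΣF_in − (1.56) = 0.84000 Tg P/yr.
At steady state the output of the downstream reservoir equals its input, 0.84000 Tg P/yr.
τ = M / F = 211000 / 0.84000 = 251200 yr.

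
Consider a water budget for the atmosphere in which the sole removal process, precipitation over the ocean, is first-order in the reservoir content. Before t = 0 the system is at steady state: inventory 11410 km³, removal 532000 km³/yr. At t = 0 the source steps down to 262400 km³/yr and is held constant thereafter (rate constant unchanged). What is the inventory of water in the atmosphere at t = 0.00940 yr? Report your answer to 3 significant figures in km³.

9360 km³

τ = M₀/F₀ = 11410/532000 = 0.02145 yr; rate constant k = 1/τ.
New steady state M_∞ = F₁/k = F₁·τ = 262400 × 0.02145 = 5627.8 km³.
M(t) = M_∞ + (M₀ − M_∞)·e^(−t/τ); t/τ = 0.00940/0.02145 = 0.4383, so e^(−t/τ) = 0.6451.
M(t) = 5627.8 + 5782 × 0.6451 = 9358.1 km³.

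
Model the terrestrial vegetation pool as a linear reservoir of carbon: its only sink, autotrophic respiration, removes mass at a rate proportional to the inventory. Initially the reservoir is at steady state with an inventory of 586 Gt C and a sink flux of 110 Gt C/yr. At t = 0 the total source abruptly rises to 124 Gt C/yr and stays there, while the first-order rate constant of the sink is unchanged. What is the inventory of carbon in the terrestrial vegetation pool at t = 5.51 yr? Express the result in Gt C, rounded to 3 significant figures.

The sink rate constant is k = F₀/M₀ = 110/586 = 0.1877 yr⁻¹.
Solving dM/dt = F₁ − kM with M(0) = M₀ gives M(t) = F₁/k + (M₀ − F₁/k)·e^(−kt).
F₁/k = 124/0.1877 = 660.58 Gt C; kt = 0.1877 × 5.51 = 1.034, e^(−kt) = 0.3555.
M(5.51) = 660.58 + (586 − 660.58) × 0.3555 = 660.58 − 26.51 = 634.07 Gt C.

634 Gt C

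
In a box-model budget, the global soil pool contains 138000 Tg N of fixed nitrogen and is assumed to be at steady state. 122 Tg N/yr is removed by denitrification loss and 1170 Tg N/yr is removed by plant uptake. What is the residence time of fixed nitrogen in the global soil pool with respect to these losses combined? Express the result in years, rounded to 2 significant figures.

110 yr

Total removal = 122.0 + 1170 = 1292.0 Tg N/yr.
τ = M / ΣF_out = 138000 / 1292.0 = 106.8 yr.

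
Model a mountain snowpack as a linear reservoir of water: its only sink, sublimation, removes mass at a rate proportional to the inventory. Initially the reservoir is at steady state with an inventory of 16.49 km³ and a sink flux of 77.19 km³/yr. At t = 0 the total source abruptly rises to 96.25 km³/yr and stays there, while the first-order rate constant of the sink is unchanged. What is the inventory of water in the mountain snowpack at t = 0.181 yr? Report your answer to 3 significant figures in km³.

18.8 km³

τ = M₀/F₀ = 16.49/77.19 = 0.2136 yr; rate constant k = 1/τ.
New steady state M_∞ = F₁/k = F₁·τ = 96.25 × 0.2136 = 20.562 km³.
M(t) = M_∞ + (M₀ − M_∞)·e^(−t/τ); t/τ = 0.181/0.2136 = 0.8473, so e^(−t/τ) = 0.4286.
M(t) = 20.562 − 4.072 × 0.4286 = 18.817 km³.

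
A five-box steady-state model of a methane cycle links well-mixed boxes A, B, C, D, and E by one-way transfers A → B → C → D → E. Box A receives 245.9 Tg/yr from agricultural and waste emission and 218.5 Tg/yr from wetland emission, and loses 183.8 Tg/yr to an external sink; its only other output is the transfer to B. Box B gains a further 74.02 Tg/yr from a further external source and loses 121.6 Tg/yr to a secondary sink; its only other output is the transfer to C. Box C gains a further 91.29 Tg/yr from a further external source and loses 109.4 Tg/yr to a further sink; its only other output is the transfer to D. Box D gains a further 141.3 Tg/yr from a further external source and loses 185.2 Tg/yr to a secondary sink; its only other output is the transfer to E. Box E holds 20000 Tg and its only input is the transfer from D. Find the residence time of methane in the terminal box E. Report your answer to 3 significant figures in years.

Box A: F(A→B) = (245.9 + 218.5) − 183.8 = 280.60 Tg/yr.
Box B: F(B→C) = (280.60 + 74.02) − 121.6 = 233.02 Tg/yr.
Box C: F(C→D) = (233.02 + 91.29) − 109.4 = 214.91 Tg/yr.
Box D: F(D→E) = (214.91 + 141.3) − 185.2 = 171.01 Tg/yr.
Box E throughput = its input = 171.01 Tg/yr; τ = 20000 / 171.01 = 117.0 yr.

117 yr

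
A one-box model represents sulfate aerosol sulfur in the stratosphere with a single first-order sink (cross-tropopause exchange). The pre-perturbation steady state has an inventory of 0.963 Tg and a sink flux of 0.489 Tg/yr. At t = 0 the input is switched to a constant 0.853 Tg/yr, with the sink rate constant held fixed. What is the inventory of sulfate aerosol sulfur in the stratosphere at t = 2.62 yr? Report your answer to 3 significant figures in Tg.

τ = M₀/F₀ = 0.963/0.489 = 1.969 yr; rate constant k = 1/τ.
New steady state M_∞ = F₁/k = F₁·τ = 0.853 × 1.969 = 1.6798 Tg.
M(t) = M_∞ + (M₀ − M_∞)·e^(−t/τ); t/τ = 2.62/1.969 = 1.330, so e^(−t/τ) = 0.2644.
M(t) = 1.6798 − 0.7168 × 0.2644 = 1.4903 Tg.

1.49 Tg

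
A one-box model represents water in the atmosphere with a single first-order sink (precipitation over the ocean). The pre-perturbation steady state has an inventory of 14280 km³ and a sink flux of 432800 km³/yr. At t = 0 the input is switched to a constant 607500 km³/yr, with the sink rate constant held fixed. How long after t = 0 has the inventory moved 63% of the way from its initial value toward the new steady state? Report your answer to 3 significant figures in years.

0.0328 yr

τ = M₀/F₀ = 14280/432800 = 0.03299 yr.
The remaining gap fraction is e^(−t/τ); 63% covered ⇒ e^(−t/τ) = 0.370.
t = −τ ln(0.370) = 0.03299 × 0.9943 = 0.03280 yr.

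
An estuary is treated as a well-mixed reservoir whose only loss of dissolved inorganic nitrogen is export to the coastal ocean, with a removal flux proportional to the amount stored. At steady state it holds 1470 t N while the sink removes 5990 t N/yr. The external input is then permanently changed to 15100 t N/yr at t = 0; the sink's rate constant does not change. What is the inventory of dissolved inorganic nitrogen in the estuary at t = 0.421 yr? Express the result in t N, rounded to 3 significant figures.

τ = M₀/F₀ = 1470/5990 = 0.2454 yr; rate constant k = 1/τ.
New steady state M_∞ = F₁/k = F₁·τ = 15100 × 0.2454 = 3705.7 t N.
M(t) = M_∞ + (M₀ − M_∞)·e^(−t/τ); t/τ = 0.421/0.2454 = 1.716, so e^(−t/τ) = 0.1799.
M(t) = 3705.7 − 2236 × 0.1799 = 3303.5 t N.

3300 t N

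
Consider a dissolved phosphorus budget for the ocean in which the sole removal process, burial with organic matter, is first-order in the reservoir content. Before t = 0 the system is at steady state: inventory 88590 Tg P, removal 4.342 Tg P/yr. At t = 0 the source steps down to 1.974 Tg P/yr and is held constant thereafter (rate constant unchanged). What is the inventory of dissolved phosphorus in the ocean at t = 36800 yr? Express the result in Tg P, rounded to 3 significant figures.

48200 Tg P

τ = M₀/F₀ = 88590/4.342 = 20400 yr; rate constant k = 1/τ.
New steady state M_∞ = F₁/k = F₁·τ = 1.974 × 20400 = 40276 Tg P.
M(t) = M_∞ + (M₀ − M_∞)·e^(−t/τ); t/τ = 36800/20400 = 1.804, so e^(−t/τ) = 0.1647.
M(t) = 40276 + 48310 × 0.1647 = 48233 Tg P.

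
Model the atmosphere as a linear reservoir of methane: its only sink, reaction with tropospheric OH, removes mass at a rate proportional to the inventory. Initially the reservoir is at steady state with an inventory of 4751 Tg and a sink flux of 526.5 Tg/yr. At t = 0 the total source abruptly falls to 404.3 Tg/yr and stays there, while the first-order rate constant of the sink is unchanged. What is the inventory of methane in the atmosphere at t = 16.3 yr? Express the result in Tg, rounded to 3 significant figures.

τ = M₀/F₀ = 4751/526.5 = 9.024 yr; rate constant k = 1/τ.
New steady state M_∞ = F₁/k = F₁·τ = 404.3 × 9.024 = 3648.3 Tg.
M(t) = M_∞ + (M₀ − M_∞)·e^(−t/τ); t/τ = 16.3/9.024 = 1.806, so e^(−t/τ) = 0.1643.
M(t) = 3648.3 + 1103 × 0.1643 = 3829.4 Tg.

3830 Tg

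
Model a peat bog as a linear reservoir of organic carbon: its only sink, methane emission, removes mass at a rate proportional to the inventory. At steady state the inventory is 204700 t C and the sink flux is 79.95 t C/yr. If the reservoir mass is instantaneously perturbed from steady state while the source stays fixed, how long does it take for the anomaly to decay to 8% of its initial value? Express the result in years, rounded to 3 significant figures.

For a linear reservoir the anomaly decays as exp(−t/τ) with τ = M/F = 204700/79.95 = 2560 yr.
exp(−t/τ) = 0.08 ⇒ t = −τ ln(0.08) = 2560 × 2.526 = 6467 yr.

6470 yr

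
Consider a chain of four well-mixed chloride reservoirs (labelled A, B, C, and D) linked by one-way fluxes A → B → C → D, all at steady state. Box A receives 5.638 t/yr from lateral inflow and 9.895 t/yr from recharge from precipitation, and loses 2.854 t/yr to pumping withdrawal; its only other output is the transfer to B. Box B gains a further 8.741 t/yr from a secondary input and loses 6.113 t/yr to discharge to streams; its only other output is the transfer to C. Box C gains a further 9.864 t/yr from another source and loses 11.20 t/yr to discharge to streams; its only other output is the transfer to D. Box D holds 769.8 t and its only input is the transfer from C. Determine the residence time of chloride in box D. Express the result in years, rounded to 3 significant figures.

Box A: F(A→B) = (5.638 + 9.895) − 2.854 = 12.679 t/yr.
Box B: F(B→C) = (12.679 + 8.741) − 6.113 = 15.307 t/yr.
Box C: F(C→D) = (15.307 + 9.864) − 11.20 = 13.971 t/yr.
Box D throughput = its input = 13.971 t/yr; τ = 769.8 / 13.971 = 55.10 yr.

55.1 yr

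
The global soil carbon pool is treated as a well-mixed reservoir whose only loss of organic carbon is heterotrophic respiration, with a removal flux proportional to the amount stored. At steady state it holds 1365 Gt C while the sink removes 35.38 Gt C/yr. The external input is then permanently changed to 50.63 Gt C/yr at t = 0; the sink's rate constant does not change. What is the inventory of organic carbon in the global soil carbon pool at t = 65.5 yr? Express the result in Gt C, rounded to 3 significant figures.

The sink rate constant is k = F₀/M₀ = 35.38/1365 = 0.02592 yr⁻¹.
Solving dM/dt = F₁ − kM with M(0) = M₀ gives M(t) = F₁/k + (M₀ − F₁/k)·e^(−kt).
F₁/k = 50.63/0.02592 = 1953.4 Gt C; kt = 0.02592 × 65.5 = 1.698, e^(−kt) = 0.1831.
M(65.5) = 1953.4 + (1365 − 1953.4) × 0.1831 = 1953.4 − 107.7 = 1845.6 Gt C.

1850 Gt C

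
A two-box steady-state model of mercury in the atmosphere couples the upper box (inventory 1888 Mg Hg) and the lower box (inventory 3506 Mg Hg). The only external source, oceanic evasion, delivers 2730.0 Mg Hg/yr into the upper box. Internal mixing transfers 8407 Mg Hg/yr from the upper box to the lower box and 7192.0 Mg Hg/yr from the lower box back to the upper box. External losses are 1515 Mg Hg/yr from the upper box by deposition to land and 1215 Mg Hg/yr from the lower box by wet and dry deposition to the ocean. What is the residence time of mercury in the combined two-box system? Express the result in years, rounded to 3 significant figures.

Treat the two boxes together as one reservoir: the mixing fluxes between them are internal recycling, so τ = ΣM / Σ(external losses).
M_total = 1888 + 3506 = 5394.0 Mg Hg.
ΣF_external_out = 1515 + 1215 = 2730.0 Mg Hg/yr.
τ = M_total / ΣF_ext = 5394.0 / 2730.0 = 1.976 yr.

1.98 yr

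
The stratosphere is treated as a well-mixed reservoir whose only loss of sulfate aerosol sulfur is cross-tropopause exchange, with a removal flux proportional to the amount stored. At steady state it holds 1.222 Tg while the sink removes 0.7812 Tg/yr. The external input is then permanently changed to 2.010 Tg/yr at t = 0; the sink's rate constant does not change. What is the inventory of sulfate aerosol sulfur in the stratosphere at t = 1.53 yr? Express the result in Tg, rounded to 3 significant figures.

2.42 Tg

The sink rate constant is k = F₀/M₀ = 0.7812/1.222 = 0.6393 yr⁻¹.
Solving dM/dt = F₁ − kM with M(0) = M₀ gives M(t) = F₁/k + (M₀ − F₁/k)·e^(−kt).
F₁/k = 2.010/0.6393 = 3.1442 Tg; kt = 0.6393 × 1.53 = 0.9781, e^(−kt) = 0.3760.
M(1.53) = 3.1442 + (1.222 − 3.1442) × 0.3760 = 3.1442 − 0.7228 = 2.4214 Tg.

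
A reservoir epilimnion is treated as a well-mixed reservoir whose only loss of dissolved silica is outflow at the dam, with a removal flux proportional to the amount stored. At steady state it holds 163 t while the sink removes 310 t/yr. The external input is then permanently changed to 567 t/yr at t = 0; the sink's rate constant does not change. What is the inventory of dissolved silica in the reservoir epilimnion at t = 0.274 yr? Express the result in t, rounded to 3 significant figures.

Residence time τ = M₀/F₀ = 0.5258 yr. The eventual steady state is M_∞ = M₀·(F₁/F₀) = 163 × 567/310 = 298.13 t.
The anomaly ΔM(t) = M(t) − M_∞ decays as ΔM₀·e^(−t/τ) with ΔM₀ = 163 − 298.13 = −135.1 t.
At t = 0.274 yr, e^(−t/τ) = e^(−0.5211) = 0.5939, so ΔM = −80.25 t and M = 298.13 − 80.25 = 217.88 t.

218 t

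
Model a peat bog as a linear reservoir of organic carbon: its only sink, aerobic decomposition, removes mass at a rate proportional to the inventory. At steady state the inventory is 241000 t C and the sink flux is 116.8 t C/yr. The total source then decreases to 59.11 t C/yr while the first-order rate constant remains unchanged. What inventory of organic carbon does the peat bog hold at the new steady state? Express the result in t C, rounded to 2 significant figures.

120000 t C

Rate constant k = F/M = 116.8 / 241000 = 0.0004846 yr⁻¹.
At the new steady state, source = k·M_new ⇒ M_new = 59.11 / 0.0004846 = 122000 t C.
(Equivalently M_new = M × F_new/F_old = 241000 × 59.11/116.8.)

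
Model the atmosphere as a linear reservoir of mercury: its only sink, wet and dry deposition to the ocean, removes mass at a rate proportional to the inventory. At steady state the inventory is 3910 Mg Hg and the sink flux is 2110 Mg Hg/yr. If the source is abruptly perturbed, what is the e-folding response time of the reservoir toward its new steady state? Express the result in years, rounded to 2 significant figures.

1.9 yr

For a linear reservoir the response time equals the residence time τ = M/F.
τ = 3910 / 2110 = 1.853 yr.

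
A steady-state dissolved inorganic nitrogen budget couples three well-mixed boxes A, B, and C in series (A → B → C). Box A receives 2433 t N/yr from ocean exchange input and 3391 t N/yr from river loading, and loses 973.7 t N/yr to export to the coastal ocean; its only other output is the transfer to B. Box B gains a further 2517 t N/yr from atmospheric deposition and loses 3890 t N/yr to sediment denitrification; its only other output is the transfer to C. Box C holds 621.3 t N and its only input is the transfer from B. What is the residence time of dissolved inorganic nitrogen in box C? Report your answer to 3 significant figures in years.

0.179 yr

Box A: F(A→B) = (2433 + 3391) − 973.7 = 4850.3 t N/yr.
Box B: F(B→C) = (4850.3 + 2517) − 3890 = 3477.3 t N/yr.
Box C throughput = its input = 3477.3 t N/yr; τ = 621.3 / 3477.3 = 0.1787 yr.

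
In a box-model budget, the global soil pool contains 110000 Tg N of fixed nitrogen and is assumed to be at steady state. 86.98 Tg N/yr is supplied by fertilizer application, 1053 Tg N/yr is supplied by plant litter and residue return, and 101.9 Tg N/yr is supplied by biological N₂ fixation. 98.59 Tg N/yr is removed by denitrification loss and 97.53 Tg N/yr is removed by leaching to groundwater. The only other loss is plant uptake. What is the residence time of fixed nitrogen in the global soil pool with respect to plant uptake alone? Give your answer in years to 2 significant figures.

At steady state ΣF_in = ΣF_out.
ΣF_in = 86.98 + 1053 + 101.9 = 1241.9 Tg N/yr.
Plant uptake flux = ΣF_in − (98.59 + 97.53) = 1241.9 − 196.1 = 1046 Tg N/yr.
τ = M / F = 110000 / 1046 = 105.2 yr.

110 yr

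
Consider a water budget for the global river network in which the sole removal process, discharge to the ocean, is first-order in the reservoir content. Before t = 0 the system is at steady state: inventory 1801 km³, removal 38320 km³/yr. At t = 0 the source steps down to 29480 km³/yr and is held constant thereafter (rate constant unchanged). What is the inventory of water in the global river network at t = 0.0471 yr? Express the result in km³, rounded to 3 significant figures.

Residence time τ = M₀/F₀ = 0.04700 yr. The eventual steady state is M_∞ = M₀·(F₁/F₀) = 1801 × 29480/38320 = 1385.5 km³.
The anomaly ΔM(t) = M(t) − M_∞ decays as ΔM₀·e^(−t/τ) with ΔM₀ = 1801 − 1385.5 = 415.5 km³.
At t = 0.0471 yr, e^(−t/τ) = e^(−1.002) = 0.3671, so ΔM = 152.5 km³ and M = 1385.5 + 152.5 = 1538.0 km³.

1540 km³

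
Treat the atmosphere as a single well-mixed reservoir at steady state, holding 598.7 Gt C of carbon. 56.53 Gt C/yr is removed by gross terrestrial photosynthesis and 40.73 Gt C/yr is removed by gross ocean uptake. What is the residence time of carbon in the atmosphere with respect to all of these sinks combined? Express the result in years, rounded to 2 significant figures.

6.2 yr

Total removal flux = 56.53 + 40.73 = 97.260 Gt C/yr.
τ = M / ΣF_out = 598.7 / 97.260 = 6.156 yr.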